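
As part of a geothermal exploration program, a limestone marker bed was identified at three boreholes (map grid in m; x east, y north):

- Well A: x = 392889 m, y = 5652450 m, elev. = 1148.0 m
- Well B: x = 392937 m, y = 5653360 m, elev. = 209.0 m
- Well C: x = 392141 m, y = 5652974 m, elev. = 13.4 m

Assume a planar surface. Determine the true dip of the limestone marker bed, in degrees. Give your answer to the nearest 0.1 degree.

52.8°

Two edge vectors: Well A→Well B = (48, 910, -939), Well A→Well C = (-748, 524, -1134.6).
Normal n = (Well A→Well B) × (Well A→Well C) = (-540450, 756832.8, 705832).
So ∂z/∂x = −n_x/n_z = 0.76569 and ∂z/∂y = −n_y/n_z = −1.07226.
Gradient magnitude |∇z| = √(a² + b²) = √(0.58628 + 1.14973) = 1.31758.
True dip = arctan(1.31758) = 52.8°, dipping toward NW (azimuth ≈ 324°).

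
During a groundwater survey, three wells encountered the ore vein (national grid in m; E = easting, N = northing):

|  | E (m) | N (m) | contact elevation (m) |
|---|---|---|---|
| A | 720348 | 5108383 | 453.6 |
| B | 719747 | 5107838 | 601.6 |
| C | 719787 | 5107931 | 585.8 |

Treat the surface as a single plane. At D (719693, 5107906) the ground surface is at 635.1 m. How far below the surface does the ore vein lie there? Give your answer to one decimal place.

Two edge vectors: A→B = (-601, -545, 148), A→C = (-561, -452, 132.2).
Normal n = (A→B) × (A→C) = (-5153, -3575.8, -34093).
So ∂z/∂E = −n_x/n_z = −0.151145396 and ∂z/∂N = −n_y/n_z = −0.104883700.
Intercept c from A: 453.6 + 108877.28 + 535786.11 = 645117.00.
At (719693, 5107906): z_contact = −108778.28 − 535736.08 + 645117.00 = 602.63 m.
Depth below ground = 635.1 − 602.63 = 32.5 m.

32.5 m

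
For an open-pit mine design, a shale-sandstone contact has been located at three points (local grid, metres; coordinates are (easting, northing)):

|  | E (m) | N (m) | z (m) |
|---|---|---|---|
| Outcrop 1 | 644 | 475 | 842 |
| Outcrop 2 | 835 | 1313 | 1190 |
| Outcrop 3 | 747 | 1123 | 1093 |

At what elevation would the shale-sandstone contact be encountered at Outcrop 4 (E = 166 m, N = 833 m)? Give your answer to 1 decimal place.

764.1 m

Two edge vectors: Outcrop 1→Outcrop 2 = (191, 838, 348), Outcrop 1→Outcrop 3 = (103, 648, 251).
Normal n = (Outcrop 1→Outcrop 2) × (Outcrop 1→Outcrop 3) = (-15166, -12097, 37454).
So ∂z/∂E = −n_x/n_z = 0.404923 and ∂z/∂N = −n_y/n_z = 0.322983.
Intercept c from Outcrop 1: 842 − 260.77 − 153.42 = 427.81.
At (166, 833): z = 67.2 + 269.0 + 427.81 = 764.1 m.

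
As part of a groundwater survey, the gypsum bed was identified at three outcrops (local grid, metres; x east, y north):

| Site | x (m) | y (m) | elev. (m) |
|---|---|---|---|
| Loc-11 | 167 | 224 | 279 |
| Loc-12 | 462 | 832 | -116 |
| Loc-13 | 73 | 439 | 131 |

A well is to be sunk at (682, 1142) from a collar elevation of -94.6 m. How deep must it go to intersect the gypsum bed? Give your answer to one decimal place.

Let the plane be z = a·x + b·y + c.
Loc-12−Loc-11: 295a + 608b = −395;  Loc-13−Loc-11: −94a + 215b = −148.
Solving gives a = 0.041957, b = −0.670028.
Then c = 279 − a·167 − b·224 = 422.08.
At (682, 1142): z_contact = 28.61 − 765.17 + 422.08 = -314.48 m.
Depth below ground = -94.6 − (-314.48) = 219.9 m.

219.9 m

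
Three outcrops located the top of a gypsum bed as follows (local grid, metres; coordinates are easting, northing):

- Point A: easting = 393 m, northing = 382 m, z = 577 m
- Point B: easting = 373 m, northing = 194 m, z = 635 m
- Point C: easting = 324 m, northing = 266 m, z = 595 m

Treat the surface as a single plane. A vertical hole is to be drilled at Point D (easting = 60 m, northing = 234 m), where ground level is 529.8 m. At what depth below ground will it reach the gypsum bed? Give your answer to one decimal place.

6.7 m

Let the plane be z = a·easting + b·northing + c.
Point B−Point A: −20a − 188b = 58;  Point C−Point A: −69a − 116b = 18.
Solving gives a = 0.31393, b = −0.34191.
Then c = 577 − a·393 − b·382 = 584.23.
At (60, 234): z_contact = 18.84 − 80.01 + 584.23 = 523.06 m.
Depth below ground = 529.8 − 523.06 = 6.7 m.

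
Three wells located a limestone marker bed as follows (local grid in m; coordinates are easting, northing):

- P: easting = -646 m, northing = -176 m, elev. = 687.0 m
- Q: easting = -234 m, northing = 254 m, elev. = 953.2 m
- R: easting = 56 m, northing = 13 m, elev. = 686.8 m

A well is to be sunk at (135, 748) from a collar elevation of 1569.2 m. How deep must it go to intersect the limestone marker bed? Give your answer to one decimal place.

Two edge vectors: P→Q = (412, 430, 266.2), P→R = (702, 189, -0.2).
Normal n = (P→Q) × (P→R) = (-50397.8, 186954.8, -223992).
So ∂z/∂easting = −n_x/n_z = −0.22500 and ∂z/∂northing = −n_y/n_z = 0.83465.
Intercept c from P: 687 − 145.35 + 146.90 = 688.55.
At (135, 748): z_contact = −30.37 + 624.32 + 688.55 = 1282.49 m.
Depth below ground = 1569.2 − 1282.49 = 286.7 m.

286.7 m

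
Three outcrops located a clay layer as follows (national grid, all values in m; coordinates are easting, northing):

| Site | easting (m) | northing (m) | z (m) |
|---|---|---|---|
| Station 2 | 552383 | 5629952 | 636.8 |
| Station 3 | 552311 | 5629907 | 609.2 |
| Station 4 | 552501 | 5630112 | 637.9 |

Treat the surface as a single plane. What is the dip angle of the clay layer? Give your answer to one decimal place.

41.0°

Two edge vectors: Station 2→Station 3 = (-72, -45, -27.6), Station 2→Station 4 = (118, 160, 1.1).
Normal n = (Station 2→Station 3) × (Station 2→Station 4) = (4366.5, -3177.6, -6210).
So ∂z/∂easting = −n_x/n_z = 0.70314 and ∂z/∂northing = −n_y/n_z = −0.51169.
Gradient magnitude |∇z| = √(a² + b²) = √(0.49441 + 0.26183) = 0.86962.
True dip = arctan(0.86962) = 41.0°, dipping toward NW (azimuth ≈ 306°).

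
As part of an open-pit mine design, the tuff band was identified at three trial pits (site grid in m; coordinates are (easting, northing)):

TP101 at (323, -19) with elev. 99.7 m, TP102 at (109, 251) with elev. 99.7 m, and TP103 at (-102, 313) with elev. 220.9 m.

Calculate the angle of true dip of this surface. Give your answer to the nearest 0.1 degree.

Two edge vectors: TP101→TP102 = (-214, 270, 0), TP101→TP103 = (-425, 332, 121.2).
Normal n = (TP101→TP102) × (TP101→TP103) = (32724, 25936.8, 43702).
So ∂z/∂E = −n_x/n_z = −0.74880 and ∂z/∂N = −n_y/n_z = −0.59349.
Gradient magnitude |∇z| = √(a² + b²) = √(0.56070 + 0.35223) = 0.95548.
True dip = arctan(0.95548) = 43.7°, dipping toward NE (azimuth ≈ 052°).

43.7°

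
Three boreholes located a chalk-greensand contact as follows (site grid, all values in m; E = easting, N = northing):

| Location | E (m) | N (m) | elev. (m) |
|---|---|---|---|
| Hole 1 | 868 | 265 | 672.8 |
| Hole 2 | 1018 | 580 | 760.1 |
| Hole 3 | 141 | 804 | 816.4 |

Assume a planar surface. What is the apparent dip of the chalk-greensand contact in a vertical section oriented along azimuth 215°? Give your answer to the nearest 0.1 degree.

12.8°

Let the plane be z = a·E + b·N + c.
Hole 2−Hole 1: 150a + 315b = 87.3;  Hole 3−Hole 1: −727a + 539b = 143.6.
Solving gives a = 0.00588, b = 0.27434.
Unit vector along 215° is (sin 215°, cos 215°) = (-0.5736, -0.8192).
Slope in that direction = a·(-0.5736) + b·(-0.8192) = −0.22810.
Apparent dip = arctan|0.22810| = 12.8° (true dip is 15.3°, so apparent ≤ true as expected).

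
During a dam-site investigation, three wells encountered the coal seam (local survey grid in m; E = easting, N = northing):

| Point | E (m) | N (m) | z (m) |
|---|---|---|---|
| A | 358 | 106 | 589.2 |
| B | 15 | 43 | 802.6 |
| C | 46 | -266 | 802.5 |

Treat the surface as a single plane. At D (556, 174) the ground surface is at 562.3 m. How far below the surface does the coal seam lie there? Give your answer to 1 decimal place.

98.2 m

Two edge vectors: A→B = (-343, -63, 213.4), A→C = (-312, -372, 213.3).
Normal n = (A→B) × (A→C) = (65946.9, 6581.1, 107940).
So ∂z/∂E = −n_x/n_z = −0.61096 and ∂z/∂N = −n_y/n_z = −0.06097.
Intercept c from A: 589.2 + 218.72 + 6.46 = 814.39.
At (556, 174): z_contact = −339.69 − 10.61 + 814.39 = 464.08 m.
Depth below ground = 562.3 − 464.08 = 98.2 m.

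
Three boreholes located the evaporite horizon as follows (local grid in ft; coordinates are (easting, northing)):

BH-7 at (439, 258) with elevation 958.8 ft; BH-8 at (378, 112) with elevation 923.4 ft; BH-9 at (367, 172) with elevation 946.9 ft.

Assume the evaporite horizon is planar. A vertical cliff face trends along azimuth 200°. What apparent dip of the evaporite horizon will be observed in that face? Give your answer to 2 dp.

13.52°

Let the plane be z = a·E + b·N + c.
BH-8−BH-7: −61a − 146b = −35.4;  BH-9−BH-7: −72a − 86b = −11.9.
Solving gives a = −0.24820, b = 0.34616.
Unit vector along 200° is (sin 200°, cos 200°) = (-0.3420, -0.9397).
Slope in that direction = a·(-0.3420) + b·(-0.9397) = −0.24040.
Apparent dip = arctan|0.24040| = 13.52° (true dip is 23.1°, so apparent ≤ true as expected).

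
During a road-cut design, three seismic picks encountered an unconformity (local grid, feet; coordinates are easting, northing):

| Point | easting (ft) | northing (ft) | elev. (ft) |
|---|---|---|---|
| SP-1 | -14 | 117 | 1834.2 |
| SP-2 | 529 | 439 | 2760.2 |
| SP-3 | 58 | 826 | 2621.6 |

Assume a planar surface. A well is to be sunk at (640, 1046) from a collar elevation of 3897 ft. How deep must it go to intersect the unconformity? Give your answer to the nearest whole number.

Two edge vectors: SP-1→SP-2 = (543, 322, 926), SP-1→SP-3 = (72, 709, 787.4).
Normal n = (SP-1→SP-2) × (SP-1→SP-3) = (-402991.2, -360886.2, 361803).
So ∂z/∂easting = −n_x/n_z = 1.11384 and ∂z/∂northing = −n_y/n_z = 0.99747.
Intercept c from SP-1: 1834.2 + 15.59 − 116.70 = 1733.09.
At (640, 1046): z_contact = 712.9 + 1043.3 + 1733.09 = 3489.3 ft.
Depth below ground = 3897 − 3489.3 = 408 ft.

408 ft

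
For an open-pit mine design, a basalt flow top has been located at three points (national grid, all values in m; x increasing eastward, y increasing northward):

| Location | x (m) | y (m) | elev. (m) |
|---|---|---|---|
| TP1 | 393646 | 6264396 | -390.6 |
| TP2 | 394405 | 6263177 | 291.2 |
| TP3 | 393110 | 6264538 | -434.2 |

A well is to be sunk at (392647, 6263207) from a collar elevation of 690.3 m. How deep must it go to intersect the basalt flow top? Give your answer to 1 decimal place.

276.7 m

Two edge vectors: TP1→TP2 = (759, -1219, 681.8), TP1→TP3 = (-536, 142, -43.6).
Normal n = (TP1→TP2) × (TP1→TP3) = (-43667.2, -332352.4, -545606).
So ∂z/∂x = −n_x/n_z = −0.080034310 and ∂z/∂y = −n_y/n_z = −0.609143594.
Intercept c from TP1: -390.6 + 31505.19 + 3815916.70 = 3847031.28.
At (392647, 6263207): z_contact = −31425.23 − 3815192.42 + 3847031.28 = 413.63 m.
Depth below ground = 690.3 − 413.63 = 276.7 m.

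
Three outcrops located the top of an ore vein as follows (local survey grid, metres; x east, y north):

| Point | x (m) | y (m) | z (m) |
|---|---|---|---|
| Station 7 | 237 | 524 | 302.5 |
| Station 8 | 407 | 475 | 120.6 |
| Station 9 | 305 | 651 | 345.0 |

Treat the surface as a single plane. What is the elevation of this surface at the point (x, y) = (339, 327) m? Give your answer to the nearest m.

Let the plane be z = a·x + b·y + c.
Station 8−Station 7: 170a − 49b = −181.9;  Station 9−Station 7: 68a + 127b = 42.5.
Solving gives a = −0.84338, b = 0.78622.
Then c = 302.5 − a·237 − b·524 = 90.40.
At (339, 327): z = −285.9 + 257.1 + 90.40 = 61.6 m.

62 m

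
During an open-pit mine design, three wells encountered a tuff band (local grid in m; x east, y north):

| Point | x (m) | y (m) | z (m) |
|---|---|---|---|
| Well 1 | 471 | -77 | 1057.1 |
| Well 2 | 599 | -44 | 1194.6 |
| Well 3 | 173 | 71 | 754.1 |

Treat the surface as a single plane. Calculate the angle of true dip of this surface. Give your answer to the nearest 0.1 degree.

Two edge vectors: Well 1→Well 2 = (128, 33, 137.5), Well 1→Well 3 = (-298, 148, -303).
Normal n = (Well 1→Well 2) × (Well 1→Well 3) = (-30349, -2191, 28778).
So ∂z/∂x = −n_x/n_z = 1.05459 and ∂z/∂y = −n_y/n_z = 0.07613.
Gradient magnitude |∇z| = √(a² + b²) = √(1.11216 + 0.00580) = 1.05733.
True dip = arctan(1.05733) = 46.6°, dipping toward W (azimuth ≈ 266°).

46.6°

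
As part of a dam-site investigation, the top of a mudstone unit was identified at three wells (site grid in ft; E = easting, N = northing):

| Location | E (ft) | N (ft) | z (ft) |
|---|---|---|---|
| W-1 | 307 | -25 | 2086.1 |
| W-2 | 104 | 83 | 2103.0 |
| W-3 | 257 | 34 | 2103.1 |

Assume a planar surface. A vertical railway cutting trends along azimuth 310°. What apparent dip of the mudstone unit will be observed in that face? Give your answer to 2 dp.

Let the plane be z = a·E + b·N + c.
W-2−W-1: −203a + 108b = 16.9;  W-3−W-1: −50a + 59b = 17.
Solving gives a = 0.12755, b = 0.39623.
Unit vector along 310° is (sin 310°, cos 310°) = (-0.7660, 0.6428).
Slope in that direction = a·(-0.7660) + b·(0.6428) = 0.15698.
Apparent dip = arctan|0.15698| = 8.92° (true dip is 22.6°, so apparent ≤ true as expected).

8.92°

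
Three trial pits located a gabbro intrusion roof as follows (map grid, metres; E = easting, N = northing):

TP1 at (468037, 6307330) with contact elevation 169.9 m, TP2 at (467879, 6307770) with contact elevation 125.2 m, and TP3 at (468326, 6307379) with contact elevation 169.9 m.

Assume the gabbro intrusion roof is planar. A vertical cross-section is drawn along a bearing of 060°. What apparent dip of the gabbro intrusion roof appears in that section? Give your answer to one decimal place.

1.9°

Let the plane be z = a·E + b·N + c.
TP2−TP1: −158a + 440b = −44.7;  TP3−TP1: 289a + 49b = 0.
Solving gives a = 0.01624, b = −0.09576.
Unit vector along 060° is (sin 60°, cos 60°) = (0.8660, 0.5000).
Slope in that direction = a·(0.8660) + b·(0.5000) = −0.03382.
Apparent dip = arctan|0.03382| = 1.9° (true dip is 5.5°, so apparent ≤ true as expected).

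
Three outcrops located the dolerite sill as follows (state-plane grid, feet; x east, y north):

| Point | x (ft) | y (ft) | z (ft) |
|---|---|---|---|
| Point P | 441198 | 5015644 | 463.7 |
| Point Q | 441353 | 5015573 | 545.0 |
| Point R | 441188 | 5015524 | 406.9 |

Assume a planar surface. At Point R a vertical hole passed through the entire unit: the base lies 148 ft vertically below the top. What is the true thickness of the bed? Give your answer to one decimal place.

Two edge vectors: Point P→Point Q = (155, -71, 81.3), Point P→Point R = (-10, -120, -56.8).
Normal n = (Point P→Point Q) × (Point P→Point R) = (13788.8, 7991, -19310).
So ∂z/∂x = −n_x/n_z = 0.71408 and ∂z/∂y = −n_y/n_z = 0.41383.
|∇z| = √(a²+b²) = 0.82532, so dip δ = arctan(0.82532) = 39.53°.
True thickness = vertical thickness × cos δ = 148 × cos 39.53° = 114.1 ft.

114.1 ft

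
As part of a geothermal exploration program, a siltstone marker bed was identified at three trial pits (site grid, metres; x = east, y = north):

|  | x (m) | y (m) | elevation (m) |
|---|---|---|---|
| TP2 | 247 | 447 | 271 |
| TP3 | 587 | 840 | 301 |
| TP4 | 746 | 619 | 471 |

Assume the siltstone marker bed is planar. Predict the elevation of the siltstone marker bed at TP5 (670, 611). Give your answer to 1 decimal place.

433.5 m

Let the plane be z = a·x + b·y + c.
TP3−TP2: 340a + 393b = 30;  TP4−TP2: 499a + 172b = 200.
Solving gives a = 0.53362, b = −0.38532.
Then c = 271 − a·247 − b·447 = 311.43.
At (670, 611): z = 357.5 − 235.4 + 311.43 = 433.5 m.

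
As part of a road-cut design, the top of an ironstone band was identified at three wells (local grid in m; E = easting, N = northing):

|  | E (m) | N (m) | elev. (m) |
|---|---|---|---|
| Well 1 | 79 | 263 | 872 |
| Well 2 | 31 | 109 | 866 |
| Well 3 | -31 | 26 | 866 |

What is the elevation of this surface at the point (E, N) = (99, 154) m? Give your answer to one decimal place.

Two edge vectors: Well 1→Well 2 = (-48, -154, -6), Well 1→Well 3 = (-110, -237, -6).
Normal n = (Well 1→Well 2) × (Well 1→Well 3) = (-498, 372, -5564).
So ∂z/∂E = −n_x/n_z = −0.08950 and ∂z/∂N = −n_y/n_z = 0.06686.
Intercept c from Well 1: 872 + 7.07 − 17.58 = 861.49.
At (99, 154): z = −8.9 + 10.3 + 861.49 = 862.9 m.

862.9 m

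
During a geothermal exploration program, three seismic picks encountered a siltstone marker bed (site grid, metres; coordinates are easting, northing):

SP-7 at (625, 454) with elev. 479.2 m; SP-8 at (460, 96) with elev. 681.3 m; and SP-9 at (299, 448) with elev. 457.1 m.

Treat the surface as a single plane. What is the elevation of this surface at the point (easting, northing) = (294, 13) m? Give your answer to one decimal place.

Two edge vectors: SP-7→SP-8 = (-165, -358, 202.1), SP-7→SP-9 = (-326, -6, -22.1).
Normal n = (SP-7→SP-8) × (SP-7→SP-9) = (9124.4, -69531.1, -115718).
So ∂z/∂easting = −n_x/n_z = 0.07885 and ∂z/∂northing = −n_y/n_z = −0.60087.
Intercept c from SP-7: 479.2 − 49.28 + 272.79 = 702.71.
At (294, 13): z = 23.2 − 7.8 + 702.71 = 718.1 m.

718.1 m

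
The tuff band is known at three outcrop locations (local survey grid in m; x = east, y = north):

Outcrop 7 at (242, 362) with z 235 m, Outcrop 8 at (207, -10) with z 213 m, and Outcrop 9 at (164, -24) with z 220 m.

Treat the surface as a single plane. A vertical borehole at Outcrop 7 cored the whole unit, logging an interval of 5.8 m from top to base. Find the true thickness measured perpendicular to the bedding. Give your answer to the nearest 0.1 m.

5.7 m

Two edge vectors: Outcrop 7→Outcrop 8 = (-35, -372, -22), Outcrop 7→Outcrop 9 = (-78, -386, -15).
Normal n = (Outcrop 7→Outcrop 8) × (Outcrop 7→Outcrop 9) = (-2912, 1191, -15506).
So ∂z/∂x = −n_x/n_z = −0.18780 and ∂z/∂y = −n_y/n_z = 0.07681.
|∇z| = √(a²+b²) = 0.20290, so dip δ = arctan(0.20290) = 11.47°.
True thickness = vertical thickness × cos δ = 5.8 × cos 11.47° = 5.7 m.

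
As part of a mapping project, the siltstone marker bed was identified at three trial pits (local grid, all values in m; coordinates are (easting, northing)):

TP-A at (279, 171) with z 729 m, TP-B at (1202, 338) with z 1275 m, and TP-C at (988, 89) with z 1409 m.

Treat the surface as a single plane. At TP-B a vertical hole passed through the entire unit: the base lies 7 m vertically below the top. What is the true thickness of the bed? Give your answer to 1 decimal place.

3.9 m

Two edge vectors: TP-A→TP-B = (923, 167, 546), TP-A→TP-C = (709, -82, 680).
Normal n = (TP-A→TP-B) × (TP-A→TP-C) = (158332, -240526, -194089).
So ∂z/∂E = −n_x/n_z = 0.81577 and ∂z/∂N = −n_y/n_z = −1.23926.
|∇z| = √(a²+b²) = 1.48366, so dip δ = arctan(1.48366) = 56.02°.
True thickness = vertical thickness × cos δ = 7 × cos 56.02° = 3.9 m.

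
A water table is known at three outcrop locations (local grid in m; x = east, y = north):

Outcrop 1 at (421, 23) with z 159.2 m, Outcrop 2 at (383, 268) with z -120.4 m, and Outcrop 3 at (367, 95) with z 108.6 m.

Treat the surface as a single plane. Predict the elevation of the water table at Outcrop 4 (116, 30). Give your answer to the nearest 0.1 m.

Let the plane be z = a·x + b·y + c.
Outcrop 2−Outcrop 1: −38a + 245b = −279.6;  Outcrop 3−Outcrop 1: −54a + 72b = −50.6.
Solving gives a = −0.73701, b = −1.25554.
Then c = 159.2 − a·421 − b·23 = 498.36.
At (116, 30): z = −85.5 − 37.7 + 498.36 = 375.2 m.

375.2 m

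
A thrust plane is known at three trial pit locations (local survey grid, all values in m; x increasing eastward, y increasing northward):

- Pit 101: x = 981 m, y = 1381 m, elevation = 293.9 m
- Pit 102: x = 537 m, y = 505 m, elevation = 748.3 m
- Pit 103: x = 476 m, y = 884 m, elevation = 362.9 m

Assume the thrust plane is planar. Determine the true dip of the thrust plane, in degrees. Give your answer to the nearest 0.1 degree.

49.4°

Let the plane be z = a·x + b·y + c.
Pit 102−Pit 101: −444a − 876b = 454.4;  Pit 103−Pit 101: −505a − 497b = 69.
Solving gives a = 0.74598, b = −0.89682.
Gradient magnitude |∇z| = √(a² + b²) = √(0.55649 + 0.80429) = 1.16652.
True dip = arctan(1.16652) = 49.4°, dipping toward NW (azimuth ≈ 320°).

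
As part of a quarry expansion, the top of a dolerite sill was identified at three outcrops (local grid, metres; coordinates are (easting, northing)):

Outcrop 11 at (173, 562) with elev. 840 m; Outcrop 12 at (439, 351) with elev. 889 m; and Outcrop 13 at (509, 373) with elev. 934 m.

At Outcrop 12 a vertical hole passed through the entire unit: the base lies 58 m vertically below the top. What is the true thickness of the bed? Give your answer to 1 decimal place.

Two edge vectors: Outcrop 11→Outcrop 12 = (266, -211, 49), Outcrop 11→Outcrop 13 = (336, -189, 94).
Normal n = (Outcrop 11→Outcrop 12) × (Outcrop 11→Outcrop 13) = (-10573, -8540, 20622).
So ∂z/∂E = −n_x/n_z = 0.51270 and ∂z/∂N = −n_y/n_z = 0.41412.
|∇z| = √(a²+b²) = 0.65906, so dip δ = arctan(0.65906) = 33.39°.
True thickness = vertical thickness × cos δ = 58 × cos 33.39° = 48.4 m.

48.4 m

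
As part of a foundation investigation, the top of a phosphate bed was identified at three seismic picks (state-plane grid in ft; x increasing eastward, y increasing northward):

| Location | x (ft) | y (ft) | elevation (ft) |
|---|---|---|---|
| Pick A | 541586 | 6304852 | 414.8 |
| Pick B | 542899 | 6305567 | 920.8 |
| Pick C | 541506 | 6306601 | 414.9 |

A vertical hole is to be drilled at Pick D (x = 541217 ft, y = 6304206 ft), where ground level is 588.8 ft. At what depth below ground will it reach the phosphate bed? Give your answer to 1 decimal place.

323.9 ft

Two edge vectors: Pick A→Pick B = (1313, 715, 506), Pick A→Pick C = (-80, 1749, 0.1).
Normal n = (Pick A→Pick B) × (Pick A→Pick C) = (-884922.5, -40611.3, 2353637).
So ∂z/∂x = −n_x/n_z = 0.375980876 and ∂z/∂y = −n_y/n_z = 0.017254700.
Intercept c from Pick A: 414.8 − 203625.98 − 108788.33 = −311999.51.
At (541217, 6304206): z_contact = 203487.24 + 108777.18 − 311999.51 = 264.92 ft.
Depth below ground = 588.8 − 264.92 = 323.9 ft.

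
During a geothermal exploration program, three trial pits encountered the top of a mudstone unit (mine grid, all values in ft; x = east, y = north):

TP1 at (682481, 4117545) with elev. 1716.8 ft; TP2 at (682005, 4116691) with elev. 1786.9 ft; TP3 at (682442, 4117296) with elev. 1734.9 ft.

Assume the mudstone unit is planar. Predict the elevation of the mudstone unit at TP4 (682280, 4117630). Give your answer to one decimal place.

1715.6 ft

Let the plane be z = a·x + b·y + c.
TP2−TP1: −476a − 854b = 70.1;  TP3−TP1: −39a − 249b = 18.1.
Solving gives a = −0.023439884, b = −0.069019456.
Then c = 1716.8 − a·682481 − b·4117545 = 301904.79.
At (682280, 4117630): z = −15992.6 − 284196.6 + 301904.79 = 1715.6 ft.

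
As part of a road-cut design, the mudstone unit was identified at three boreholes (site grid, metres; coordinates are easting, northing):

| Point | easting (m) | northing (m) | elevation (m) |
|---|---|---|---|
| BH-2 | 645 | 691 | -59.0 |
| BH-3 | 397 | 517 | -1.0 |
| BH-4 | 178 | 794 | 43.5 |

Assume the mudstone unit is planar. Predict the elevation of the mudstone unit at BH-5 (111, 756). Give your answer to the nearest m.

Two edge vectors: BH-2→BH-3 = (-248, -174, 58), BH-2→BH-4 = (-467, 103, 102.5).
Normal n = (BH-2→BH-3) × (BH-2→BH-4) = (-23809, -1666, -106802).
So ∂z/∂easting = −n_x/n_z = −0.22293 and ∂z/∂northing = −n_y/n_z = −0.01560.
Intercept c from BH-2: -59 + 143.79 + 10.78 = 95.57.
At (111, 756): z = −24.7 − 11.8 + 95.57 = 59.0 m.

59 m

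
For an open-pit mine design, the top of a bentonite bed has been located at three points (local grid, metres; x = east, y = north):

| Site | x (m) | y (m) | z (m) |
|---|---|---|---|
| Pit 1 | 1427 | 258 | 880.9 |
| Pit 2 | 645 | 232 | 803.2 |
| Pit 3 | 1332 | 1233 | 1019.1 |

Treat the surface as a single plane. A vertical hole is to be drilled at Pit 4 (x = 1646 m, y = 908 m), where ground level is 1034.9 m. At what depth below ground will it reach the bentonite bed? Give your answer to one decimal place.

Let the plane be z = a·x + b·y + c.
Pit 2−Pit 1: −782a − 26b = −77.7;  Pit 3−Pit 1: −95a + 975b = 138.2.
Solving gives a = 0.094342, b = 0.150936.
Then c = 880.9 − a·1427 − b·258 = 707.33.
At (1646, 908): z_contact = 155.29 + 137.05 + 707.33 = 999.67 m.
Depth below ground = 1034.9 − 999.67 = 35.2 m.

35.2 m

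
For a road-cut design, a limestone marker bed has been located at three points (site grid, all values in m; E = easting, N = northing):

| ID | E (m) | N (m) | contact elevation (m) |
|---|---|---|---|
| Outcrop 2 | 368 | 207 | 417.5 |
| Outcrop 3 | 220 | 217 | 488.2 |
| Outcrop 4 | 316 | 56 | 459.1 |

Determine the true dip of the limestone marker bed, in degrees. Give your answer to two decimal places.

Two edge vectors: Outcrop 2→Outcrop 3 = (-148, 10, 70.7), Outcrop 2→Outcrop 4 = (-52, -151, 41.6).
Normal n = (Outcrop 2→Outcrop 3) × (Outcrop 2→Outcrop 4) = (11091.7, 2480.4, 22868).
So ∂z/∂E = −n_x/n_z = −0.48503 and ∂z/∂N = −n_y/n_z = −0.10847.
Gradient magnitude |∇z| = √(a² + b²) = √(0.23526 + 0.01176) = 0.49701.
True dip = arctan(0.49701) = 26.43°, dipping toward ENE (azimuth ≈ 077°).

26.43°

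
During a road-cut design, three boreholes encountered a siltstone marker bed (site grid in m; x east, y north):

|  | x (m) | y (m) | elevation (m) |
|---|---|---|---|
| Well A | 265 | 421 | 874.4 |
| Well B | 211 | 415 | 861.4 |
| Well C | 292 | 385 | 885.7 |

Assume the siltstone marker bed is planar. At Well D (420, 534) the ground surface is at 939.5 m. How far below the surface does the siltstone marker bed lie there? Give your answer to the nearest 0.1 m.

39.6 m

Let the plane be z = a·x + b·y + c.
Well B−Well A: −54a − 6b = −13;  Well C−Well A: 27a − 36b = 11.3.
Solving gives a = 0.25442, b = −0.12308.
Then c = 874.4 − a·265 − b·421 = 858.80.
At (420, 534): z_contact = 106.85 − 65.72 + 858.80 = 899.93 m.
Depth below ground = 939.5 − 899.93 = 39.6 m.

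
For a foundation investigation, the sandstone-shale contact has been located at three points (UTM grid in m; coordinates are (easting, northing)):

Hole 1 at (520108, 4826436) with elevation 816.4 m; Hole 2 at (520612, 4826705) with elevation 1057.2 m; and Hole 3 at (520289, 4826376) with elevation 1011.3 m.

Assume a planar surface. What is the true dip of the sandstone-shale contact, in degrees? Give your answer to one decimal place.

47.6°

Let the plane be z = a·E + b·N + c.
Hole 2−Hole 1: 504a + 269b = 240.8;  Hole 3−Hole 1: 181a − 60b = 194.9.
Solving gives a = 0.84729, b = −0.69233.
Gradient magnitude |∇z| = √(a² + b²) = √(0.71791 + 0.47932) = 1.09418.
True dip = arctan(1.09418) = 47.6°, dipping toward NW (azimuth ≈ 309°).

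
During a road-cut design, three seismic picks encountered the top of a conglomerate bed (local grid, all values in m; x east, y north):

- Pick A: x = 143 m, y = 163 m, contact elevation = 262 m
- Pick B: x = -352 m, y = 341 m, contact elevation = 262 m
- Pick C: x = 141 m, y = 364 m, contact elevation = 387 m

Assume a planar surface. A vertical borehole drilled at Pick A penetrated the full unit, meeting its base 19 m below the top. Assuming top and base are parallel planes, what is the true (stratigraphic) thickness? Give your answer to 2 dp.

Let the plane be z = a·x + b·y + c.
Pick B−Pick A: −495a + 178b = 0;  Pick C−Pick A: −2a + 201b = 125.
Solving gives a = 0.22443, b = 0.62412.
|∇z| = √(a²+b²) = 0.66325, so dip δ = arctan(0.66325) = 33.55°.
True thickness = vertical thickness × cos δ = 19 × cos 33.55° = 15.83 m.

15.83 m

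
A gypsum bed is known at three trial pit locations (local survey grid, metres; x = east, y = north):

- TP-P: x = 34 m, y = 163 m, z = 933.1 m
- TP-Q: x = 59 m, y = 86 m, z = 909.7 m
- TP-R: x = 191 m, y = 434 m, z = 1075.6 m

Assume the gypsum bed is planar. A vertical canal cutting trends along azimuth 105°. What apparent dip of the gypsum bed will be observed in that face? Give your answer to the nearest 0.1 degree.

Two edge vectors: TP-P→TP-Q = (25, -77, -23.4), TP-P→TP-R = (157, 271, 142.5).
Normal n = (TP-P→TP-Q) × (TP-P→TP-R) = (-4631.1, -7236.3, 18864).
So ∂z/∂x = −n_x/n_z = 0.24550 and ∂z/∂y = −n_y/n_z = 0.38360.
Unit vector along 105° is (sin 105°, cos 105°) = (0.9659, -0.2588).
Slope in that direction = a·(0.9659) + b·(-0.2588) = 0.13785.
Apparent dip = arctan|0.13785| = 7.8° (true dip is 24.5°, so apparent ≤ true as expected).

7.8°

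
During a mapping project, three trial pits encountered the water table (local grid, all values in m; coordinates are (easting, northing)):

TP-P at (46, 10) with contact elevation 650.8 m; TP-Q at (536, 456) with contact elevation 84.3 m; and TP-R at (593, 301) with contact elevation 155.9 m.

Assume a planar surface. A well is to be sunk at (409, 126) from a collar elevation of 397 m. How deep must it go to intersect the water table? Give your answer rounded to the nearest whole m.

23 m

Two edge vectors: TP-P→TP-Q = (490, 446, -566.5), TP-P→TP-R = (547, 291, -494.9).
Normal n = (TP-P→TP-Q) × (TP-P→TP-R) = (-55873.9, -67374.5, -101372).
So ∂z/∂E = −n_x/n_z = −0.55118 and ∂z/∂N = −n_y/n_z = −0.66463.
Intercept c from TP-P: 650.8 + 25.35 + 6.65 = 682.80.
At (409, 126): z_contact = −225.4 − 83.7 + 682.80 = 373.6 m.
Depth below ground = 397 − 373.6 = 23 m.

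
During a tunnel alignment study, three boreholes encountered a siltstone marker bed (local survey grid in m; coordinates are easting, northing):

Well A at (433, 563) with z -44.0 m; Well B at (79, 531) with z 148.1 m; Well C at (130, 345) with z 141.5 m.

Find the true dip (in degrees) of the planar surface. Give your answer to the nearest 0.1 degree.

28.5°

Two edge vectors: Well A→Well B = (-354, -32, 192.1), Well A→Well C = (-303, -218, 185.5).
Normal n = (Well A→Well B) × (Well A→Well C) = (35941.8, 7460.7, 67476).
So ∂z/∂easting = −n_x/n_z = −0.53266 and ∂z/∂northing = −n_y/n_z = −0.11057.
Gradient magnitude |∇z| = √(a² + b²) = √(0.28373 + 0.01223) = 0.54402.
True dip = arctan(0.54402) = 28.5°, dipping toward ENE (azimuth ≈ 078°).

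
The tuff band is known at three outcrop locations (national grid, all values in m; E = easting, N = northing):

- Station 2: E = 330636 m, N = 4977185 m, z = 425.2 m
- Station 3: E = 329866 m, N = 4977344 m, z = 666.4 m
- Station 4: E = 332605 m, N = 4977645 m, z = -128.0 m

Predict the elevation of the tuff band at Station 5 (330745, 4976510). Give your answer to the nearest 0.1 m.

Let the plane be z = a·E + b·N + c.
Station 3−Station 2: −770a + 159b = 241.2;  Station 4−Station 2: 1969a + 460b = −553.2.
Solving gives a = −0.298095976, b = 0.073371689.
Then c = 425.2 − a·330636 − b·4977185 = −266198.01.
At (330745, 4976510): z = −98593.8 + 365134.9 − 266198.01 = 343.2 m.

343.2 m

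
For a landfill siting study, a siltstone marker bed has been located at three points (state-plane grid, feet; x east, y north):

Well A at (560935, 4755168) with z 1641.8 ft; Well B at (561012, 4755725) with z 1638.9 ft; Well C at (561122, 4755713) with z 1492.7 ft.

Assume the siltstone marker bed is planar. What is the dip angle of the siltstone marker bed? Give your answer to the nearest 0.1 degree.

Let the plane be z = a·x + b·y + c.
Well B−Well A: 77a + 557b = −2.9;  Well C−Well A: 187a + 545b = −149.1.
Solving gives a = −1.30990, b = 0.17588.
Gradient magnitude |∇z| = √(a² + b²) = √(1.71585 + 0.03093) = 1.32166.
True dip = arctan(1.32166) = 52.9°, dipping toward E (azimuth ≈ 098°).

52.9°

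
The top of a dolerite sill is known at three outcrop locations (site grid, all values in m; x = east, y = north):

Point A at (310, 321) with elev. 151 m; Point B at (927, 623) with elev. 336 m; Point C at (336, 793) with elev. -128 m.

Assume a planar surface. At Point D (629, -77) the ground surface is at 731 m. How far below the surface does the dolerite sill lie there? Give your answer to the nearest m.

Two edge vectors: Point A→Point B = (617, 302, 185), Point A→Point C = (26, 472, -279).
Normal n = (Point A→Point B) × (Point A→Point C) = (-171578, 176953, 283372).
So ∂z/∂x = −n_x/n_z = 0.60549 and ∂z/∂y = −n_y/n_z = −0.62445.
Intercept c from Point A: 151 − 187.70 + 200.45 = 163.75.
At (629, -77): z_contact = 380.9 + 48.1 + 163.75 = 592.7 m.
Depth below ground = 731 − 592.7 = 138 m.

138 m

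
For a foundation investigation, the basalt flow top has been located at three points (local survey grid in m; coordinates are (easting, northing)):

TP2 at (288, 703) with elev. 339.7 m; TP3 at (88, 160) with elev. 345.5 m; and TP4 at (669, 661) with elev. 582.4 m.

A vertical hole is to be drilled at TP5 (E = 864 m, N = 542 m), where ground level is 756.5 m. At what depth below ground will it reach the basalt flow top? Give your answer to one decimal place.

Two edge vectors: TP2→TP3 = (-200, -543, 5.8), TP2→TP4 = (381, -42, 242.7).
Normal n = (TP2→TP3) × (TP2→TP4) = (-131542.5, 50749.8, 215283).
So ∂z/∂E = −n_x/n_z = 0.61102 and ∂z/∂N = −n_y/n_z = −0.23574.
Intercept c from TP2: 339.7 − 175.97 + 165.72 = 329.45.
At (864, 542): z_contact = 527.92 − 127.77 + 329.45 = 729.60 m.
Depth below ground = 756.5 − 729.60 = 26.9 m.

26.9 m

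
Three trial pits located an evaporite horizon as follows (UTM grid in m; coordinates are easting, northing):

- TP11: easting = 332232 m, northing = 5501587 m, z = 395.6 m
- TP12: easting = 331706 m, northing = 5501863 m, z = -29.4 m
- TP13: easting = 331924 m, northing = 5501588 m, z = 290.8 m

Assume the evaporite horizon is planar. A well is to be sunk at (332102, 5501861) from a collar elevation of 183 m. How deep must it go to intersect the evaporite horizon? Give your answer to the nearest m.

77 m

Two edge vectors: TP11→TP12 = (-526, 276, -425), TP11→TP13 = (-308, 1, -104.8).
Normal n = (TP11→TP12) × (TP11→TP13) = (-28499.8, 75775.2, 84482).
So ∂z/∂easting = −n_x/n_z = 0.33734760 and ∂z/∂northing = −n_y/n_z = −0.89693899.
Intercept c from TP11: 395.6 − 112077.67 + 4934587.90 = 4822905.84.
At (332102, 5501861): z_contact = 112033.8 − 4934833.7 + 4822905.84 = 106.0 m.
Depth below ground = 183 − 106.0 = 77 m.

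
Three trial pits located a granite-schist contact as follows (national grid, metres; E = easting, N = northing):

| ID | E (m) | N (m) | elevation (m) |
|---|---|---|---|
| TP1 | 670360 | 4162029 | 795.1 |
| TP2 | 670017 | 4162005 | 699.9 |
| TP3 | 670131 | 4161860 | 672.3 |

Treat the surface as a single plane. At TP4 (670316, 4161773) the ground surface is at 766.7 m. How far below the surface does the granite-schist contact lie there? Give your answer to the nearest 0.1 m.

Two edge vectors: TP1→TP2 = (-343, -24, -95.2), TP1→TP3 = (-229, -169, -122.8).
Normal n = (TP1→TP2) × (TP1→TP3) = (-13141.6, -20319.6, 52471).
So ∂z/∂E = −n_x/n_z = 0.250454537 and ∂z/∂N = −n_y/n_z = 0.387253912.
Intercept c from TP1: 795.1 − 167894.70 − 1611762.01 = −1778861.61.
At (670316, 4161773): z_contact = 167883.68 + 1611662.87 − 1778861.61 = 684.94 m.
Depth below ground = 766.7 − 684.94 = 81.8 m.

81.8 m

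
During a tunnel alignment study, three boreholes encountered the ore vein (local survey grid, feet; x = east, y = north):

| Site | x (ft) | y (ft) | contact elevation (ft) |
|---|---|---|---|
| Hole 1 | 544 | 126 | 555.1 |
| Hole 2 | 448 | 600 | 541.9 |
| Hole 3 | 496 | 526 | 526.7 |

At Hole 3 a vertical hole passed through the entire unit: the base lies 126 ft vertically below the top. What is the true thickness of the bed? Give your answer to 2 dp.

110.88 ft

Let the plane be z = a·x + b·y + c.
Hole 2−Hole 1: −96a + 474b = −13.2;  Hole 3−Hole 1: −48a + 400b = −28.4.
Solving gives a = −0.52285, b = −0.13374.
|∇z| = √(a²+b²) = 0.53969, so dip δ = arctan(0.53969) = 28.36°.
True thickness = vertical thickness × cos δ = 126 × cos 28.36° = 110.88 ft.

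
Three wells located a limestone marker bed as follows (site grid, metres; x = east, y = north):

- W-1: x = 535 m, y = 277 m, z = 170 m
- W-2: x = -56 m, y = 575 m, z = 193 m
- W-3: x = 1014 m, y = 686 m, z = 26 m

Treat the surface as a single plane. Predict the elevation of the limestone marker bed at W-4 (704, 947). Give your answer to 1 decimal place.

Let the plane be z = a·x + b·y + c.
W-2−W-1: −591a + 298b = 23;  W-3−W-1: 479a + 409b = −144.
Solving gives a = −0.136084, b = −0.192704.
Then c = 170 − a·535 − b·277 = 296.18.
At (704, 947): z = −95.8 − 182.5 + 296.18 = 17.9 m.

17.9 m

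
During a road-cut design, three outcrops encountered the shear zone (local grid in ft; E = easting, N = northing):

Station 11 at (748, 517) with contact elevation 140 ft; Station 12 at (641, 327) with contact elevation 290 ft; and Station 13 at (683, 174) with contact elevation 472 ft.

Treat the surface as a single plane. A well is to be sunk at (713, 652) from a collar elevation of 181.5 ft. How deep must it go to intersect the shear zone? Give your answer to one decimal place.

Two edge vectors: Station 11→Station 12 = (-107, -190, 150), Station 11→Station 13 = (-65, -343, 332).
Normal n = (Station 11→Station 12) × (Station 11→Station 13) = (-11630, 25774, 24351).
So ∂z/∂E = −n_x/n_z = 0.47760 and ∂z/∂N = −n_y/n_z = −1.05844.
Intercept c from Station 11: 140 − 357.24 + 547.21 = 329.97.
At (713, 652): z_contact = 340.53 − 690.10 + 329.97 = -19.60 ft.
Depth below ground = 181.5 − (-19.60) = 201.1 ft.

201.1 ft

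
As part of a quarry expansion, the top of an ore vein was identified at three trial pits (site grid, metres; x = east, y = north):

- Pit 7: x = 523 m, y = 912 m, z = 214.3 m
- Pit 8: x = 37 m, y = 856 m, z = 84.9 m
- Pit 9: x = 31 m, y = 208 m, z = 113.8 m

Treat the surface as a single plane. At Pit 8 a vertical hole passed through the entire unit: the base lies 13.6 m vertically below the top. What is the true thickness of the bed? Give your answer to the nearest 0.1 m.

Let the plane be z = a·x + b·y + c.
Pit 8−Pit 7: −486a − 56b = −129.4;  Pit 9−Pit 7: −492a − 704b = −100.5.
Solving gives a = 0.27168, b = −0.04711.
|∇z| = √(a²+b²) = 0.27574, so dip δ = arctan(0.27574) = 15.42°.
True thickness = vertical thickness × cos δ = 13.6 × cos 15.42° = 13.1 m.

13.1 m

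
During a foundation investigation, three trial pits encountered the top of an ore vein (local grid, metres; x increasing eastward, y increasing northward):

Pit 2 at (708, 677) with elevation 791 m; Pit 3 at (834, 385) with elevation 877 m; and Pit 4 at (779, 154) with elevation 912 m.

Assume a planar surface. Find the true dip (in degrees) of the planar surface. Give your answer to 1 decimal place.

Let the plane be z = a·x + b·y + c.
Pit 3−Pit 2: 126a − 292b = 86;  Pit 4−Pit 2: 71a − 523b = 121.
Solving gives a = 0.21357, b = −0.20236.
Gradient magnitude |∇z| = √(a² + b²) = √(0.04561 + 0.04095) = 0.29422.
True dip = arctan(0.29422) = 16.4°, dipping toward NW (azimuth ≈ 313°).

16.4°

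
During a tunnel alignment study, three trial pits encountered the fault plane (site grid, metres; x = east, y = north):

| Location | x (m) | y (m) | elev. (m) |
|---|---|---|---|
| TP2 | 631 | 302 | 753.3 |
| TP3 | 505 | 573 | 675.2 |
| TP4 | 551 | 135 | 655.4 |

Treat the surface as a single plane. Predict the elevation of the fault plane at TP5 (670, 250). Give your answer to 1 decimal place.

782.0 m

Let the plane be z = a·x + b·y + c.
TP3−TP2: −126a + 271b = −78.1;  TP4−TP2: −80a − 167b = −97.9.
Solving gives a = 0.92630, b = 0.14249.
Then c = 753.3 − a·631 − b·302 = 125.77.
At (670, 250): z = 620.6 + 35.6 + 125.77 = 782.0 m.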